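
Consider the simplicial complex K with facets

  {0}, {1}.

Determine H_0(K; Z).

H_0 ≅ Z^2.

Fix the vertex order 0 < 1 and write every simplex with vertices in increasing order. Then dim K = 0 and the simplices of K are:

  0-simplices (2): [0], [1]

giving chain groups C_0 ≅ Z^2.

Computing H_k = (kernel of ∂_k) / (image of ∂_{k+1}):

  H_0: rank C_0 − rank ∂_1 = 2 − 0 = 2, and there is no ∂_1, so H_0 ≅ Z^2.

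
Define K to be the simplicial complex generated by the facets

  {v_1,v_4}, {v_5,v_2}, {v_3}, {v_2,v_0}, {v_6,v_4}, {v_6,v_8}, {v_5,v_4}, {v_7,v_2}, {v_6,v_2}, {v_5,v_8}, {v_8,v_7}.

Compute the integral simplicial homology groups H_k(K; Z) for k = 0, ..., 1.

H_0 = Z^2,  H_1 = Z^3.

Fix the vertex order v_0 < v_1 < v_2 < v_3 < v_4 < v_5 < v_6 < v_7 < v_8 and write every simplex with vertices in increasing order. Then dim K = 1 and the simplices of K are:

  0-simplices (9): [v_0], [v_1], [v_2], [v_3], [v_4], [v_5], [v_6], [v_7], [v_8]
  1-simplices (10): [v_0,v_2], [v_1,v_4], [v_2,v_5], [v_2,v_6], [v_2,v_7], [v_4,v_5], [v_4,v_6], [v_5,v_8], [v_6,v_8], [v_7,v_8]

so the chain groups are C_0 ≅ Z^9, C_1 ≅ Z^10.

The boundary map ∂_1: C_1 → C_0 maps an edge to its endpoints' difference, ∂[p,q] = q − p.
This gives a 9×10 integer matrix of rank 7; reducing to Smith normal form yields diagonal entries (1,1,1,1,1,1,1).

Computing H_k = (kernel of ∂_k) / (image of ∂_{k+1}):

  H_0: rank C_0 − rank ∂_1 = 9 − 7 = 2, and the invariant factors of ∂_1 are all 1, so H_0 = Z^2.
  H_1: rank ker ∂_1 − rank ∂_2 = (10 − 7) − 0 = 3, and there is no ∂_2, so H_1 = Z^3.

As a check, the Euler characteristic is 9 − 10 = -1, which agrees with 2 − 3 = -1.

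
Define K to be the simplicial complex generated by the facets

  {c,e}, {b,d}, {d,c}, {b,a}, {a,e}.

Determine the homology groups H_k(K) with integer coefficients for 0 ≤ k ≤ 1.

H_0 = Z,  H_1 = Z.

Fix the vertex order a < b < c < d < e and write every simplex with vertices in increasing order. Then dim K = 1 and the simplices of K are:

  0-simplices (5): a, b, c, d, e
  1-simplices (5): ab, ae, bd, cd, ce

giving chain groups C_0 ≅ Z^5, C_1 ≅ Z^5.

Boundary ∂_1: C_1 → C_0 sends each edge [p,q] (with p < q) to q − p. For instance
  ∂ab = b − a.
This gives a 5×5 integer matrix of rank 4; reducing to Smith normal form yields diagonal entries (1,1,1,1).

Computing H_k = (kernel of ∂_k) / (image of ∂_{k+1}):

  H_0: rank C_0 − rank ∂_1 = 5 − 4 = 1, and the invariant factors of ∂_1 are all 1, so H_0 ≅ Z.
  H_1: rank ker ∂_1 − rank ∂_2 = (5 − 4) − 0 = 1, and there is no ∂_2, so H_1 ≅ Z.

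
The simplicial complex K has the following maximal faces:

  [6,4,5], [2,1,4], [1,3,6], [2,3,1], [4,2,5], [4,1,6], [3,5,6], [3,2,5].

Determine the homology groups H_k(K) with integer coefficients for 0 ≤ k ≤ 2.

H_0 = Z,  H_1 = 0,  H_2 = Z.

We work with the vertex ordering 1 < 2 < 3 < 4 < 5 < 6. The simplices of K, each written with vertices in increasing order, are:

  0-simplices (6): [1], [2], [3], [4], [5], [6]
  1-simplices (12): [1,2], [1,3], [1,4], [1,6], [2,3], [2,4], [2,5], [3,5], [3,6], [4,5], [4,6], [5,6]
  2-simplices (8): [1,2,3], [1,2,4], [1,3,6], [1,4,6], [2,3,5], [2,4,5], [3,5,6], [4,5,6]

Hence C_0 ≅ Z^6, C_1 ≅ Z^12, C_2 ≅ Z^8.

The boundary map ∂_1: C_1 → C_0 sends each edge [p,q] (with p < q) to q − p. For instance
  ∂[1,2] = [2] − [1].
This gives a 6×12 integer matrix of rank 5; reducing to Smith normal form yields diagonal entries (1,1,1,1,1).

The boundary map ∂_2: C_2 → C_1 acts by ∂[p,q,r] = [q,r] − [p,r] + [p,q]. For instance
  ∂[1,4,6] = [4,6] − [1,6] + [1,4],
  ∂[4,5,6] = [5,6] − [4,6] + [4,5].
This gives a 12×8 integer matrix of rank 7; reducing to Smith normal form yields diagonal entries (1,1,1,1,1,1,1).

Reading off H_k = ker ∂_k / im ∂_{k+1}:

  H_0: rank C_0 − rank ∂_1 = 6 − 5 = 1, and the invariant factors of ∂_1 are all 1, so H_0 ≅ Z.
  H_1: rank ker ∂_1 − rank ∂_2 = (12 − 5) − 7 = 0, and the invariant factors of ∂_2 are all 1, so H_1 ≅ 0.
  H_2: rank ker ∂_2 − rank ∂_3 = (8 − 7) − 0 = 1, and there is no ∂_3, so H_2 ≅ Z.

As a check, the Euler characteristic is 6 − 12 + 8 = 2, which agrees with 1 − 0 + 1 = 2.
(K is a triangulation of the 2-sphere S^2.)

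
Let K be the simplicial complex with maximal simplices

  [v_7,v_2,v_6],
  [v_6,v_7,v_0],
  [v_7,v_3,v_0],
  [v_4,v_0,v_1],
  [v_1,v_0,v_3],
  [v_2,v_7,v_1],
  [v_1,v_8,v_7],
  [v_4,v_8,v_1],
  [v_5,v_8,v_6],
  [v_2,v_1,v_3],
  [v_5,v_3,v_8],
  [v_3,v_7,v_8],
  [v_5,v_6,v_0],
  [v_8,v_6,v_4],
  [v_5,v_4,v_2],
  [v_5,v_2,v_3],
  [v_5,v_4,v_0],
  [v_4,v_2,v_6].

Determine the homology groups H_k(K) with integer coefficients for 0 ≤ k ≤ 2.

H_0 = Z,  H_1 = Z ⊕ Z/2,  H_2 = 0.

Fix the vertex order v_0 < v_1 < v_2 < v_3 < v_4 < v_5 < v_6 < v_7 < v_8 and write every simplex with vertices in increasing order. Then dim K = 2 and the simplices of K are:

  0-simplices (9): [v_0], [v_1], [v_2], [v_3], [v_4], [v_5], [v_6], [v_7], [v_8]
  1-simplices (27): (27 of them)
  2-simplices (18): (18 of them)

so the chain groups are C_0 ≅ Z^9, C_1 ≅ Z^27, C_2 ≅ Z^18.

The boundary map ∂_1: C_1 → C_0 is given by ∂[p,q] = [q] − [p]. For instance
  ∂[v_3,v_7] = [v_7] − [v_3].
The resulting 9×27 matrix has rank 8, and its Smith normal form has invariant factors (1,1,1,1,1,1,1,1).

The boundary map ∂_2: C_2 → C_1 acts by ∂[p,q,r] = [q,r] − [p,r] + [p,q]. For instance
  ∂[v_1,v_2,v_7] = [v_2,v_7] − [v_1,v_7] + [v_1,v_2],
  ∂[v_0,v_5,v_6] = [v_5,v_6] − [v_0,v_6] + [v_0,v_5].
The resulting 27×18 matrix has rank 18, and its Smith normal form has invariant factors (1,1,1,1,1,1,1,1,1,1,1,1,1,1,1,1,1,2).

Now H_k = ker ∂_k / im ∂_{k+1}, so:

  H_0: rank C_0 − rank ∂_1 = 9 − 8 = 1, and the invariant factors of ∂_1 are all 1, so H_0 ≅ Z.
  H_1: rank ker ∂_1 − rank ∂_2 = (27 − 8) − 18 = 1, and ∂_2 has invariant factor 2 > 1, so H_1 ≅ Z ⊕ Z/2.
  H_2: rank ker ∂_2 − rank ∂_3 = (18 − 18) − 0 = 0, and there is no ∂_3, so H_2 ≅ 0.

(K is a triangulation of the Klein bottle.)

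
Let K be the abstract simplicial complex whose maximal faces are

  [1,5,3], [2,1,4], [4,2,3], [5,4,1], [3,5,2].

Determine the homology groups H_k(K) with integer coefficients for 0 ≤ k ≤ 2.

Fix the vertex order 1 < 2 < 3 < 4 < 5 and write every simplex with vertices in increasing order. Then dim K = 2 and the simplices of K are:

  0-simplices (5): [1], [2], [3], [4], [5]
  1-simplices (10): [1,2], [1,3], [1,4], [1,5], [2,3], [2,4], [2,5], [3,4], [3,5], [4,5]
  2-simplices (5): [1,2,4], [1,3,5], [1,4,5], [2,3,4], [2,3,5]

so the chain groups are C_0 ≅ Z^5, C_1 ≅ Z^10, C_2 ≅ Z^5.

Boundary ∂_1: C_1 → C_0 maps an edge to its endpoints' difference, ∂[p,q] = q − p.
The resulting 5×10 matrix has rank 4, and its Smith normal form has invariant factors (1,1,1,1).

∂_2: C_2 → C_1 acts by ∂[p,q,r] = [q,r] − [p,r] + [p,q]. For instance
  ∂[1,3,5] = [3,5] − [1,5] + [1,3],
  ∂[2,3,5] = [3,5] − [2,5] + [2,3].
The resulting 10×5 matrix has rank 5, and its Smith normal form has invariant factors (1,1,1,1,1).

From H_k ≅ ker(∂_k) / im(∂_{k+1}) we obtain:

  H_0: rank C_0 − rank ∂_1 = 5 − 4 = 1, and the invariant factors of ∂_1 are all 1, so H_0 = Z.
  H_1: rank ker ∂_1 − rank ∂_2 = (10 − 4) − 5 = 1, and the invariant factors of ∂_2 are all 1, so H_1 = Z.
  H_2: rank ker ∂_2 − rank ∂_3 = (5 − 5) − 0 = 0, and there is no ∂_3, so H_2 = 0.

(K is a triangulation of the Möbius band.)

H_0 = Z,  H_1 = Z,  H_2 = 0.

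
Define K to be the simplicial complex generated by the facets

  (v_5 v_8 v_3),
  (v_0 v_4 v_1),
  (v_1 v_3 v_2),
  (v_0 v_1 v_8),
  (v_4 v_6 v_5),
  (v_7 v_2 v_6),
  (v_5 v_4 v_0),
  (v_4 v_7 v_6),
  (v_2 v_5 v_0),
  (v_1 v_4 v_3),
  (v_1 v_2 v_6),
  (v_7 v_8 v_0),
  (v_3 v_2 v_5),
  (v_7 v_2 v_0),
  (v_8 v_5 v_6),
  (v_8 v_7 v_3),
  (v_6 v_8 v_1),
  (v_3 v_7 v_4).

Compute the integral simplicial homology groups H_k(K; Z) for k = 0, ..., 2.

Order the vertices as v_0 < v_1 < v_2 < v_3 < v_4 < v_5 < v_6 < v_7 < v_8. Listing each simplex with vertices in this order, K has dimension 2 with simplices:

  0-simplices (9): [v_0], [v_1], [v_2], [v_3], [v_4], [v_5], [v_6], [v_7], [v_8]
  1-simplices (27): (27 of them)
  2-simplices (18): (18 of them)

Hence C_0 ≅ Z^9, C_1 ≅ Z^27, C_2 ≅ Z^18.

The boundary map ∂_1: C_1 → C_0 is given by ∂[p,q] = [q] − [p]. For instance
  ∂[v_3,v_8] = [v_8] − [v_3].
The resulting 9×27 matrix has rank 8, and its Smith normal form has invariant factors (1,1,1,1,1,1,1,1).

∂_2: C_2 → C_1 sends each 2-simplex [p,q,r] to [q,r] − [p,r] + [p,q]. For instance
  ∂[v_3,v_5,v_8] = [v_5,v_8] − [v_3,v_8] + [v_3,v_5],
  ∂[v_2,v_6,v_7] = [v_6,v_7] − [v_2,v_7] + [v_2,v_6].
The resulting 27×18 matrix has rank 17, and its Smith normal form has invariant factors (1,1,1,1,1,1,1,1,1,1,1,1,1,1,1,1,1).

Reading off H_k = ker ∂_k / im ∂_{k+1}:

  H_0: rank C_0 − rank ∂_1 = 9 − 8 = 1, and the invariant factors of ∂_1 are all 1, so H_0 = Z.
  H_1: rank ker ∂_1 − rank ∂_2 = (27 − 8) − 17 = 2, and the invariant factors of ∂_2 are all 1, so H_1 = Z^2.
  H_2: rank ker ∂_2 − rank ∂_3 = (18 − 17) − 0 = 1, and there is no ∂_3, so H_2 = Z.

As a check, the Euler characteristic is 9 − 27 + 18 = 0, which agrees with 1 − 2 + 1 = 0.

H_0 ≅ Z,  H_1 ≅ Z^2,  H_2 ≅ Z.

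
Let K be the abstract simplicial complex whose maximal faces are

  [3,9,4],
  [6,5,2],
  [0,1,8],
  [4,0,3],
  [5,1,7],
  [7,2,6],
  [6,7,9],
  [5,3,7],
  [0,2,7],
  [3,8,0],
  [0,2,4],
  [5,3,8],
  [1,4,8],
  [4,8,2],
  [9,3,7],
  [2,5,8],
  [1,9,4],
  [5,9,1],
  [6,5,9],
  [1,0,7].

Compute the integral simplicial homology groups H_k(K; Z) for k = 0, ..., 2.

H_0 ≅ Z,  H_1 ≅ Z ⊕ Z/2Z,  H_2 = 0.

We work with the vertex ordering 0 < 1 < 2 < 3 < 4 < 5 < 6 < 7 < 8 < 9. The simplices of K, each written with vertices in increasing order, are:

  0-simplices (10): [0], [1], [2], [3], [4], [5], [6], [7], [8], [9]
  1-simplices (30): (30 of them)
  2-simplices (20): (20 of them)

giving chain groups C_0 ≅ Z^10, C_1 ≅ Z^30, C_2 ≅ Z^20.

∂_1: C_1 → C_0 is given by ∂[p,q] = [q] − [p].
The resulting 10×30 matrix has rank 9, and its Smith normal form has invariant factors (1,1,1,1,1,1,1,1,1).

The boundary map ∂_2: C_2 → C_1 acts by ∂[p,q,r] = [q,r] − [p,r] + [p,q]. For instance
  ∂[1,4,9] = [4,9] − [1,9] + [1,4],
  ∂[2,5,8] = [5,8] − [2,8] + [2,5].
The resulting 30×20 matrix has rank 20, and its Smith normal form has invariant factors (1,1,1,1,1,1,1,1,1,1,1,1,1,1,1,1,1,1,1,2).

Now H_k = ker ∂_k / im ∂_{k+1}, so:

  H_0: rank C_0 − rank ∂_1 = 10 − 9 = 1, and the invariant factors of ∂_1 are all 1, so H_0 = Z.
  H_1: rank ker ∂_1 − rank ∂_2 = (30 − 9) − 20 = 1, and ∂_2 has invariant factor 2 > 1, so H_1 = Z ⊕ Z/2Z.
  H_2: rank ker ∂_2 − rank ∂_3 = (20 − 20) − 0 = 0, and there is no ∂_3, so H_2 = 0.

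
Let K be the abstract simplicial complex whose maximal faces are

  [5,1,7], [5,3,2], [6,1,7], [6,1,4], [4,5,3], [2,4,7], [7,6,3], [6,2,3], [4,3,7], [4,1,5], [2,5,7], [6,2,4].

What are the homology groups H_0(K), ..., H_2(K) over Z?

H_0 ≅ Z,  H_1 ≅ Z/2,  H_2 = 0.

We work with the vertex ordering 1 < 2 < 3 < 4 < 5 < 6 < 7. The simplices of K, each written with vertices in increasing order, are:

  0-simplices (7): [1], [2], [3], [4], [5], [6], [7]
  1-simplices (18): [1,4], [1,5], [1,6], [1,7], [2,3], [2,4], [2,5], [2,6], [2,7], [3,4], [3,5], [3,6], [3,7], [4,5], [4,6], [4,7], [5,7], [6,7]
  2-simplices (12): [1,4,5], [1,4,6], [1,5,7], [1,6,7], [2,3,5], [2,3,6], [2,4,6], [2,4,7], [2,5,7], [3,4,5], [3,4,7], [3,6,7]

giving chain groups C_0 ≅ Z^7, C_1 ≅ Z^18, C_2 ≅ Z^12.

∂_1: C_1 → C_0 maps an edge to its endpoints' difference, ∂[p,q] = q − p.
This gives a 7×18 integer matrix of rank 6; reducing to Smith normal form yields diagonal entries (1,1,1,1,1,1).

∂_2: C_2 → C_1 acts by ∂[p,q,r] = [q,r] − [p,r] + [p,q]. For instance
  ∂[3,6,7] = [6,7] − [3,7] + [3,6],
  ∂[2,5,7] = [5,7] − [2,7] + [2,5].
The resulting 18×12 matrix has rank 12, and its Smith normal form has invariant factors (1,1,1,1,1,1,1,1,1,1,1,2).

Reading off H_k = ker ∂_k / im ∂_{k+1}:

  H_0: rank C_0 − rank ∂_1 = 7 − 6 = 1, and the invariant factors of ∂_1 are all 1, so H_0 ≅ Z.
  H_1: rank ker ∂_1 − rank ∂_2 = (18 − 6) − 12 = 0, and ∂_2 has invariant factor 2 > 1, so H_1 ≅ Z/2.
  H_2: rank ker ∂_2 − rank ∂_3 = (12 − 12) − 0 = 0, and there is no ∂_3, so H_2 ≅ 0.

(K is a triangulation of the real projective plane RP^2.)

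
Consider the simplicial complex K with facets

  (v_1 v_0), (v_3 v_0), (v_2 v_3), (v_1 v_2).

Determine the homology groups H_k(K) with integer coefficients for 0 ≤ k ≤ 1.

Take the total order v_0 < v_1 < v_2 < v_3 on the vertex set. Then K (dimension 1) consists of the simplices:

  0-simplices (4): [v_0], [v_1], [v_2], [v_3]
  1-simplices (4): [v_0,v_1], [v_0,v_3], [v_1,v_2], [v_2,v_3]

giving chain groups C_0 ≅ Z^4, C_1 ≅ Z^4.

The boundary map ∂_1: C_1 → C_0 sends each edge [p,q] (with p < q) to q − p. For instance
  ∂[v_0,v_3] = [v_3] − [v_0].
The resulting 4×4 matrix has rank 3, and its Smith normal form has invariant factors (1,1,1).

Now H_k = ker ∂_k / im ∂_{k+1}, so:

  H_0: rank C_0 − rank ∂_1 = 4 − 3 = 1, and the invariant factors of ∂_1 are all 1, so H_0 ≅ Z.
  H_1: rank ker ∂_1 − rank ∂_2 = (4 − 3) − 0 = 1, and there is no ∂_2, so H_1 ≅ Z.

H_0 ≅ Z,  H_1 ≅ Z.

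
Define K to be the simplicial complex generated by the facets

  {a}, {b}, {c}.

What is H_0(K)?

H_0 ≅ Z^3.

Order the vertices as a < b < c. Listing each simplex with vertices in this order, K has dimension 0 with simplices:

  0-simplices (3): a, b, c

so the chain groups are C_0 ≅ Z^3.

From H_k ≅ ker(∂_k) / im(∂_{k+1}) we obtain:

  H_0: rank C_0 − rank ∂_1 = 3 − 0 = 3, and there is no ∂_1, so H_0 = Z^3.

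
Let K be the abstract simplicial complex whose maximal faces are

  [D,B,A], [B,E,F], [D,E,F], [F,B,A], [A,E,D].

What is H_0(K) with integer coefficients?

K has 5 vertices, 10 edges, 5 triangles.
rank ∂_0 = 0, rank ∂_1 = 4 ⇒ b_0 = 5 − 0 − 4 = 1; all invariant factors of ∂_1 are 1 so no torsion. So H_0 ≅ Z.

H_0 = Z.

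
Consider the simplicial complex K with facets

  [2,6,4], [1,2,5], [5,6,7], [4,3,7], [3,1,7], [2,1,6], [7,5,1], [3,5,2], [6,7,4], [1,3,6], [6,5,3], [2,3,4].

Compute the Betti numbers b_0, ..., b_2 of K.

b_0 = 1, b_1 = 0, b_2 = 0.

We work with the vertex ordering 1 < 2 < 3 < 4 < 5 < 6 < 7. The simplices of K, each written with vertices in increasing order, are:

  0-simplices (7): [1], [2], [3], [4], [5], [6], [7]
  1-simplices (18): [1,2], [1,3], [1,5], [1,6], [1,7], [2,3], [2,4], [2,5], [2,6], [3,4], [3,5], [3,6], [3,7], [4,6], [4,7], [5,6], [5,7], [6,7]
  2-simplices (12): [1,2,5], [1,2,6], [1,3,6], [1,3,7], [1,5,7], [2,3,4], [2,3,5], [2,4,6], [3,4,7], [3,5,6], [4,6,7], [5,6,7]

so the chain groups are C_0 ≅ Z^7, C_1 ≅ Z^18, C_2 ≅ Z^12.

Boundary ∂_1: C_1 → C_0 sends each edge [p,q] (with p < q) to q − p. For instance
  ∂[3,4] = [4] − [3].
The resulting 7×18 matrix has rank 6, and its Smith normal form has invariant factors (1,1,1,1,1,1).

The boundary map ∂_2: C_2 → C_1 sends each 2-simplex [p,q,r] to [q,r] − [p,r] + [p,q]. For instance
  ∂[2,4,6] = [4,6] − [2,6] + [2,4],
  ∂[1,3,6] = [3,6] − [1,6] + [1,3].
As a 18×12 matrix over Z this has rank 12, with invariant factors (1,1,1,1,1,1,1,1,1,1,1,2).

From H_k ≅ ker(∂_k) / im(∂_{k+1}) we obtain:

  H_0: rank C_0 − rank ∂_1 = 7 − 6 = 1, and the invariant factors of ∂_1 are all 1, so H_0 ≅ Z.
  H_1: rank ker ∂_1 − rank ∂_2 = (18 − 6) − 12 = 0, and ∂_2 has invariant factor 2 > 1, so H_1 ≅ Z/2.
  H_2: rank ker ∂_2 − rank ∂_3 = (12 − 12) − 0 = 0, and there is no ∂_3, so H_2 ≅ 0.

Hence the Betti numbers are b_0 = 1, b_1 = 0, b_2 = 0.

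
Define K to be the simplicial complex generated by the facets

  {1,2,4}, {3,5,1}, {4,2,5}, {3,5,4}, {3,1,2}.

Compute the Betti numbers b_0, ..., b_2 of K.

K has 5 vertices, 10 edges, 5 triangles.
rank ∂_0 = 0, rank ∂_1 = 4 ⇒ b_0 = 5 − 0 − 4 = 1; all invariant factors of ∂_1 are 1 so no torsion. So H_0 = Z.
rank ∂_1 = 4, rank ∂_2 = 5 ⇒ b_1 = 10 − 4 − 5 = 1; all invariant factors of ∂_2 are 1 so no torsion. So H_1 = Z.
rank ∂_2 = 5, rank ∂_3 = 0 ⇒ b_2 = 5 − 5 − 0 = 0. So H_2 = 0.

b_0 = 1, b_1 = 1, b_2 = 0.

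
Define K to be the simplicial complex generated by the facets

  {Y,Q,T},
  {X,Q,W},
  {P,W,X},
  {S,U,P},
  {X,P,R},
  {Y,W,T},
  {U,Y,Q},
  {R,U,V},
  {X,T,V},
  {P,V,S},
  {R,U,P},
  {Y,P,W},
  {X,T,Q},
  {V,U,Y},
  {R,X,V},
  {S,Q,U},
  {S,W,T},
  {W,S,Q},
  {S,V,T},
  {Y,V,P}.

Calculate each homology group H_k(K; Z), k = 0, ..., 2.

H_0 = Z,  H_1 = Z ⊕ Z_2,  H_2 = 0.

Order the vertices as P < Q < R < S < T < U < V < W < X < Y. Listing each simplex with vertices in this order, K has dimension 2 with simplices:

  0-simplices (10): P, Q, R, S, T, U, V, W, X, Y
  1-simplices (30): PR, PS, PU, PV, PW, PX, PY, QS, QT, QU, QW, QX, QY, RU, RV, RX, ST, SU, SV, SW, TV, TW, TX, TY, UV, UY, VX, VY, WX, WY
  2-simplices (20): PRU, PRX, PSU, PSV, PVY, PWX, PWY, QSU, QSW, QTX, QTY, QUY, QWX, RUV, RVX, STV, STW, TVX, TWY, UVY

Hence C_0 ≅ Z^10, C_1 ≅ Z^30, C_2 ≅ Z^20.

Boundary ∂_1: C_1 → C_0 maps an edge to its endpoints' difference, ∂[p,q] = q − p.
The 10×30 boundary matrix has rank 9 and Smith normal form diag(1,1,1,1,1,1,1,1,1).

∂_2: C_2 → C_1 maps a triangle to the signed sum of its edges. For instance
  ∂QSW = SW − QW + QS,
  ∂STW = TW − SW + ST.
The 30×20 boundary matrix has rank 20 and Smith normal form diag(1,1,1,1,1,1,1,1,1,1,1,1,1,1,1,1,1,1,1,2).

Computing H_k = (kernel of ∂_k) / (image of ∂_{k+1}):

  H_0: rank C_0 − rank ∂_1 = 10 − 9 = 1, and the invariant factors of ∂_1 are all 1, so H_0 = Z.
  H_1: rank ker ∂_1 − rank ∂_2 = (30 − 9) − 20 = 1, and ∂_2 has invariant factor 2 > 1, so H_1 = Z ⊕ Z_2.
  H_2: rank ker ∂_2 − rank ∂_3 = (20 − 20) − 0 = 0, and there is no ∂_3, so H_2 = 0.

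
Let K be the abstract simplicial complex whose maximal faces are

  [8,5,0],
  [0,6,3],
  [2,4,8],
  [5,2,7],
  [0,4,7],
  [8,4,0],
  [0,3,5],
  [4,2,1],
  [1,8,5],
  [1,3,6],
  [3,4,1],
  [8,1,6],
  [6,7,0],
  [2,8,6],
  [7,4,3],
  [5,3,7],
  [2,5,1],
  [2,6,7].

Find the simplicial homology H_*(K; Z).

Fix the vertex order 0 < 1 < 2 < 3 < 4 < 5 < 6 < 7 < 8 and write every simplex with vertices in increasing order. Then dim K = 2 and the simplices of K are:

  0-simplices (9): [0], [1], [2], [3], [4], [5], [6], [7], [8]
  1-simplices (27): (27 of them)
  2-simplices (18): [0,3,5], [0,3,6], [0,4,7], [0,4,8], [0,5,8], [0,6,7], [1,2,4], [1,2,5], [1,3,4], [1,3,6], [1,5,8], [1,6,8], [2,4,8], [2,5,7], [2,6,7], [2,6,8], [3,4,7], [3,5,7]

Hence C_0 ≅ Z^9, C_1 ≅ Z^27, C_2 ≅ Z^18.

Boundary ∂_1: C_1 → C_0 is given by ∂[p,q] = [q] − [p].
As a 9×27 matrix over Z this has rank 8, with invariant factors (1,1,1,1,1,1,1,1).

The boundary map ∂_2: C_2 → C_1 maps a triangle to the signed sum of its edges. For instance
  ∂[2,4,8] = [4,8] − [2,8] + [2,4],
  ∂[2,5,7] = [5,7] − [2,7] + [2,5].
The resulting 27×18 matrix has rank 18, and its Smith normal form has invariant factors (1,1,1,1,1,1,1,1,1,1,1,1,1,1,1,1,1,2).

Computing H_k = (kernel of ∂_k) / (image of ∂_{k+1}):

  H_0: rank C_0 − rank ∂_1 = 9 − 8 = 1, and the invariant factors of ∂_1 are all 1, so H_0 ≅ Z.
  H_1: rank ker ∂_1 − rank ∂_2 = (27 − 8) − 18 = 1, and ∂_2 has invariant factor 2 > 1, so H_1 ≅ Z ⊕ Z/2.
  H_2: rank ker ∂_2 − rank ∂_3 = (18 − 18) − 0 = 0, and there is no ∂_3, so H_2 ≅ 0.

As a check, the Euler characteristic is 9 − 27 + 18 = 0, which agrees with 1 − 1 + 0 = 0.

H_0 ≅ Z,  H_1 ≅ Z ⊕ Z/2,  H_2 = 0.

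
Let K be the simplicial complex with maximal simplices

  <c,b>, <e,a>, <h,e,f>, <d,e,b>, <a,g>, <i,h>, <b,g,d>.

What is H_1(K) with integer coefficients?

H_1 = Z.

K has 9 vertices, 12 edges, 3 triangles.
rank ∂_1 = 8, rank ∂_2 = 3 ⇒ b_1 = 12 − 8 − 3 = 1; all invariant factors of ∂_2 are 1 so no torsion. So H_1 ≅ Z.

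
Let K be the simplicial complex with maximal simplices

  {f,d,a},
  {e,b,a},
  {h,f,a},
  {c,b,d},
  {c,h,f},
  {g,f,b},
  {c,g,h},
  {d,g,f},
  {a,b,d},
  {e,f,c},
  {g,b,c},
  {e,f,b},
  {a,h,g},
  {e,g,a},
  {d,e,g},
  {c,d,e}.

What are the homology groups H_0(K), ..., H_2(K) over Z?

Take the total order a < b < c < d < e < f < g < h on the vertex set. Then K (dimension 2) consists of the simplices:

  0-simplices (8): a, b, c, d, e, f, g, h
  1-simplices (24): ab, ad, ae, af, ag, ah, bc, bd, be, bf, bg, cd, ce, cf, cg, ch, de, df, dg, ef, eg, fg, fh, gh
  2-simplices (16): abd, abe, adf, aeg, afh, agh, bcd, bcg, bef, bfg, cde, cef, cfh, cgh, deg, dfg

Hence C_0 ≅ Z^8, C_1 ≅ Z^24, C_2 ≅ Z^16.

Boundary ∂_1: C_1 → C_0 is given by ∂[p,q] = [q] − [p]. For instance
  ∂ag = g − a.
As a 8×24 matrix over Z this has rank 7, with invariant factors (1,1,1,1,1,1,1).

Boundary ∂_2: C_2 → C_1 maps a triangle to the signed sum of its edges. For instance
  ∂bef = ef − bf + be,
  ∂cgh = gh − ch + cg.
This gives a 24×16 integer matrix of rank 15; reducing to Smith normal form yields diagonal entries (1,1,1,1,1,1,1,1,1,1,1,1,1,1,1).

Reading off H_k = ker ∂_k / im ∂_{k+1}:

  H_0: rank C_0 − rank ∂_1 = 8 − 7 = 1, and the invariant factors of ∂_1 are all 1, so H_0 = Z.
  H_1: rank ker ∂_1 − rank ∂_2 = (24 − 7) − 15 = 2, and the invariant factors of ∂_2 are all 1, so H_1 = Z^2.
  H_2: rank ker ∂_2 − rank ∂_3 = (16 − 15) − 0 = 1, and there is no ∂_3, so H_2 = Z.

H_0 = Z,  H_1 = Z^2,  H_2 = Z.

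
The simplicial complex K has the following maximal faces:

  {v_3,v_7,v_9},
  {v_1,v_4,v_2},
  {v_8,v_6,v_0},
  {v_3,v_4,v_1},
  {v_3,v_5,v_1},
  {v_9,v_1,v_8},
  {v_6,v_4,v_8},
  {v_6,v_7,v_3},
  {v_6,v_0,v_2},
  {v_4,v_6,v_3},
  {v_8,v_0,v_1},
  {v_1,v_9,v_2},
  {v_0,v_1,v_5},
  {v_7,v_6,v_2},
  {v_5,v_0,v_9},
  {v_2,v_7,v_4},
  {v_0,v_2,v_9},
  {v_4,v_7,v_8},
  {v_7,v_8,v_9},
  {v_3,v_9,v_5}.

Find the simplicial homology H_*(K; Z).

H_0 = Z,  H_1 = Z × Z/2,  H_2 = 0.

Order the vertices as v_0 < v_1 < v_2 < v_3 < v_4 < v_5 < v_6 < v_7 < v_8 < v_9. Listing each simplex with vertices in this order, K has dimension 2 with simplices:

  0-simplices (10): [v_0], [v_1], [v_2], [v_3], [v_4], [v_5], [v_6], [v_7], [v_8], [v_9]
  1-simplices (30): (30 of them)
  2-simplices (20): (20 of them)

Hence C_0 ≅ Z^10, C_1 ≅ Z^30, C_2 ≅ Z^20.

∂_1: C_1 → C_0 sends each edge [p,q] (with p < q) to q − p.
As a 10×30 matrix over Z this has rank 9, with invariant factors (1,1,1,1,1,1,1,1,1).

The boundary map ∂_2: C_2 → C_1 maps a triangle to the signed sum of its edges. For instance
  ∂[v_0,v_6,v_8] = [v_6,v_8] − [v_0,v_8] + [v_0,v_6],
  ∂[v_0,v_5,v_9] = [v_5,v_9] − [v_0,v_9] + [v_0,v_5].
As a 30×20 matrix over Z this has rank 20, with invariant factors (1,1,1,1,1,1,1,1,1,1,1,1,1,1,1,1,1,1,1,2).

Computing H_k = (kernel of ∂_k) / (image of ∂_{k+1}):

  H_0: rank C_0 − rank ∂_1 = 10 − 9 = 1, and the invariant factors of ∂_1 are all 1, so H_0 = Z.
  H_1: rank ker ∂_1 − rank ∂_2 = (30 − 9) − 20 = 1, and ∂_2 has invariant factor 2 > 1, so H_1 = Z × Z/2.
  H_2: rank ker ∂_2 − rank ∂_3 = (20 − 20) − 0 = 0, and there is no ∂_3, so H_2 = 0.

As a check, the Euler characteristic is 10 − 30 + 20 = 0, which agrees with 1 − 1 + 0 = 0.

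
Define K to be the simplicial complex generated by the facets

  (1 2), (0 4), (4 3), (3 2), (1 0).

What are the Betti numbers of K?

b_0 = 1, b_1 = 1.

K has 5 vertices, 5 edges.
rank ∂_0 = 0, rank ∂_1 = 4 ⇒ b_0 = 5 − 0 − 4 = 1; all invariant factors of ∂_1 are 1 so no torsion. So H_0 ≅ Z.
rank ∂_1 = 4, rank ∂_2 = 0 ⇒ b_1 = 5 − 4 − 0 = 1. So H_1 ≅ Z.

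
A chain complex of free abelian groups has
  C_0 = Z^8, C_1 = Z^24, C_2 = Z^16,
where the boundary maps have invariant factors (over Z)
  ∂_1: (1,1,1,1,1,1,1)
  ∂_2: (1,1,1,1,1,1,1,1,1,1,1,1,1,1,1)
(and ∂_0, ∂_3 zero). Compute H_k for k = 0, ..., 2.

H_0: b_0 = 8 − 0 − 7 = 1; torsion from ∂_1 factors > 1: none. So H_0 = Z.
H_1: b_1 = 24 − 7 − 15 = 2; torsion from ∂_2 factors > 1: none. So H_1 = Z^2.
H_2: b_2 = 16 − 15 − 0 = 1; torsion from ∂_3 factors > 1: none. So H_2 = Z.

H_0 = Z,  H_1 = Z^2,  H_2 = Z.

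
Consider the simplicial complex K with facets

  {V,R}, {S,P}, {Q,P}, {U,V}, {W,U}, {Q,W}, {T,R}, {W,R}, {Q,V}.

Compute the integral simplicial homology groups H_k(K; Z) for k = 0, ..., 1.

H_0 = Z,  H_1 = Z^2.

Fix the vertex order P < Q < R < S < T < U < V < W and write every simplex with vertices in increasing order. Then dim K = 1 and the simplices of K are:

  0-simplices (8): P, Q, R, S, T, U, V, W
  1-simplices (9): PQ, PS, QV, QW, RT, RV, RW, UV, UW

Hence C_0 ≅ Z^8, C_1 ≅ Z^9.

Boundary ∂_1: C_1 → C_0 sends each edge [p,q] (with p < q) to q − p.
The resulting 8×9 matrix has rank 7, and its Smith normal form has invariant factors (1,1,1,1,1,1,1).

Computing H_k = (kernel of ∂_k) / (image of ∂_{k+1}):

  H_0: rank C_0 − rank ∂_1 = 8 − 7 = 1, and the invariant factors of ∂_1 are all 1, so H_0 ≅ Z.
  H_1: rank ker ∂_1 − rank ∂_2 = (9 − 7) − 0 = 2, and there is no ∂_2, so H_1 ≅ Z^2.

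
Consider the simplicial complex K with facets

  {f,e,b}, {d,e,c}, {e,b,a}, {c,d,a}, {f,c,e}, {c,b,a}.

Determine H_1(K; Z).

H_1 ≅ Z.

K has 6 vertices, 12 edges, 6 triangles.
rank ∂_1 = 5, rank ∂_2 = 6 ⇒ b_1 = 12 − 5 − 6 = 1; all invariant factors of ∂_2 are 1 so no torsion. So H_1 = Z.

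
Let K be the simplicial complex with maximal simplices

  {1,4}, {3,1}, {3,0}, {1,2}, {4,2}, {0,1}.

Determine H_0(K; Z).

Fix the vertex order 0 < 1 < 2 < 3 < 4 and write every simplex with vertices in increasing order. Then dim K = 1 and the simplices of K are:

  0-simplices (5): [0], [1], [2], [3], [4]
  1-simplices (6): [0,1], [0,3], [1,2], [1,3], [1,4], [2,4]

giving chain groups C_0 ≅ Z^5, C_1 ≅ Z^6.

Boundary ∂_1: C_1 → C_0 sends each edge [p,q] (with p < q) to q − p. For instance
  ∂[1,3] = [3] − [1].
The resulting 5×6 matrix has rank 4, and its Smith normal form has invariant factors (1,1,1,1).

Reading off H_k = ker ∂_k / im ∂_{k+1}:

  H_0: rank C_0 − rank ∂_1 = 5 − 4 = 1, and the invariant factors of ∂_1 are all 1, so H_0 ≅ Z.

(K is a triangulation of a wedge of 2 circles.)

H_0 ≅ Z.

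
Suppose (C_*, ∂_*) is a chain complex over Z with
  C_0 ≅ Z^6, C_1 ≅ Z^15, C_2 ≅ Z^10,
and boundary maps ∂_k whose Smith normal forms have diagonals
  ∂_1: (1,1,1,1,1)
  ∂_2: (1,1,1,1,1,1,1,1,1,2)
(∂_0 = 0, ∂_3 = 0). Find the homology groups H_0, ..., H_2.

H_0 ≅ Z,  H_1 ≅ Z/2,  H_2 = 0.

H_0: b_0 = 6 − 0 − 5 = 1; torsion from ∂_1 factors > 1: none. So H_0 ≅ Z.
H_1: b_1 = 15 − 5 − 10 = 0; torsion from ∂_2 factors > 1: [2]. So H_1 ≅ Z/2.
H_2: b_2 = 10 − 10 − 0 = 0; torsion from ∂_3 factors > 1: none. So H_2 ≅ 0.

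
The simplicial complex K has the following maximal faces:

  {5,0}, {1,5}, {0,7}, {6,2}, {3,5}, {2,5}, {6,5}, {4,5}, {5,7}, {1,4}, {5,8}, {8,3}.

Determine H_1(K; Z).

H_1 = Z^4.

Order the vertices as 0 < 1 < 2 < 3 < 4 < 5 < 6 < 7 < 8. Listing each simplex with vertices in this order, K has dimension 1 with simplices:

  0-simplices (9): [0], [1], [2], [3], [4], [5], [6], [7], [8]
  1-simplices (12): [0,5], [0,7], [1,4], [1,5], [2,5], [2,6], [3,5], [3,8], [4,5], [5,6], [5,7], [5,8]

so the chain groups are C_0 ≅ Z^9, C_1 ≅ Z^12.

Boundary ∂_1: C_1 → C_0 maps an edge to its endpoints' difference, ∂[p,q] = q − p.
The 9×12 boundary matrix has rank 8 and Smith normal form diag(1,1,1,1,1,1,1,1).

Now H_k = ker ∂_k / im ∂_{k+1}, so:

  H_1: rank ker ∂_1 − rank ∂_2 = (12 − 8) − 0 = 4, and there is no ∂_2, so H_1 = Z^4.

(K is a triangulation of a wedge of 4 circles.)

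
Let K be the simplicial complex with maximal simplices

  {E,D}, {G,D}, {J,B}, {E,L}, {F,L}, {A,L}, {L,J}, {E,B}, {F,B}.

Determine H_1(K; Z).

We work with the vertex ordering A < B < D < E < F < G < J < L. The simplices of K, each written with vertices in increasing order, are:

  0-simplices (8): A, B, D, E, F, G, J, L
  1-simplices (9): AL, BE, BF, BJ, DE, DG, EL, FL, JL

Hence C_0 ≅ Z^8, C_1 ≅ Z^9.

Boundary ∂_1: C_1 → C_0 is given by ∂[p,q] = [q] − [p].
The resulting 8×9 matrix has rank 7, and its Smith normal form has invariant factors (1,1,1,1,1,1,1).

From H_k ≅ ker(∂_k) / im(∂_{k+1}) we obtain:

  H_1: rank ker ∂_1 − rank ∂_2 = (9 − 7) − 0 = 2, and there is no ∂_2, so H_1 ≅ Z^2.

H_1 ≅ Z^2.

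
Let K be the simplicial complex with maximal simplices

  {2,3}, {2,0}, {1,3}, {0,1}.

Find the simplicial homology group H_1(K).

We work with the vertex ordering 0 < 1 < 2 < 3. The simplices of K, each written with vertices in increasing order, are:

  0-simplices (4): [0], [1], [2], [3]
  1-simplices (4): [0,1], [0,2], [1,3], [2,3]

giving chain groups C_0 ≅ Z^4, C_1 ≅ Z^4.

Boundary ∂_1: C_1 → C_0 maps an edge to its endpoints' difference, ∂[p,q] = q − p. For instance
  ∂[0,2] = [2] − [0].
As a 4×4 matrix over Z this has rank 3, with invariant factors (1,1,1).

From H_k ≅ ker(∂_k) / im(∂_{k+1}) we obtain:

  H_1: rank ker ∂_1 − rank ∂_2 = (4 − 3) − 0 = 1, and there is no ∂_2, so H_1 = Z.

(K is a triangulation of the circle S^1.)

H_1 = Z.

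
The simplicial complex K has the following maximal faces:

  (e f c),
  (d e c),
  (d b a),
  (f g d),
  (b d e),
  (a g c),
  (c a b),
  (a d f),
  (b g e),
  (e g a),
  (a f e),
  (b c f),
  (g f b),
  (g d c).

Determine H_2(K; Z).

Order the vertices as a < b < c < d < e < f < g. Listing each simplex with vertices in this order, K has dimension 2 with simplices:

  0-simplices (7): a, b, c, d, e, f, g
  1-simplices (21): ab, ac, ad, ae, af, ag, bc, bd, be, bf, bg, cd, ce, cf, cg, de, df, dg, ef, eg, fg
  2-simplices (14): abc, abd, acg, adf, aef, aeg, bcf, bde, beg, bfg, cde, cdg, cef, dfg

giving chain groups C_0 ≅ Z^7, C_1 ≅ Z^21, C_2 ≅ Z^14.

Boundary ∂_1: C_1 → C_0 is given by ∂[p,q] = [q] − [p].
The 7×21 boundary matrix has rank 6 and Smith normal form diag(1,1,1,1,1,1).

Boundary ∂_2: C_2 → C_1 maps a triangle to the signed sum of its edges. For instance
  ∂bcf = cf − bf + bc,
  ∂cef = ef − cf + ce.
This gives a 21×14 integer matrix of rank 13; reducing to Smith normal form yields diagonal entries (1,1,1,1,1,1,1,1,1,1,1,1,1).

Reading off H_k = ker ∂_k / im ∂_{k+1}:

  H_2: rank ker ∂_2 − rank ∂_3 = (14 − 13) − 0 = 1, and there is no ∂_3, so H_2 = Z.

H_2 ≅ Z.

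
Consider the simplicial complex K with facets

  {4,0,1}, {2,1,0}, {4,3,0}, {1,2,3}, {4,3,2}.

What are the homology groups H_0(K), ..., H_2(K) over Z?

Take the total order 0 < 1 < 2 < 3 < 4 on the vertex set. Then K (dimension 2) consists of the simplices:

  0-simplices (5): [0], [1], [2], [3], [4]
  1-simplices (10): [0,1], [0,2], [0,3], [0,4], [1,2], [1,3], [1,4], [2,3], [2,4], [3,4]
  2-simplices (5): [0,1,2], [0,1,4], [0,3,4], [1,2,3], [2,3,4]

so the chain groups are C_0 ≅ Z^5, C_1 ≅ Z^10, C_2 ≅ Z^5.

∂_1: C_1 → C_0 is given by ∂[p,q] = [q] − [p]. For instance
  ∂[0,1] = [1] − [0].
As a 5×10 matrix over Z this has rank 4, with invariant factors (1,1,1,1).

The boundary map ∂_2: C_2 → C_1 sends each 2-simplex [p,q,r] to [q,r] − [p,r] + [p,q]. For instance
  ∂[1,2,3] = [2,3] − [1,3] + [1,2],
  ∂[2,3,4] = [3,4] − [2,4] + [2,3].
As a 10×5 matrix over Z this has rank 5, with invariant factors (1,1,1,1,1).

Computing H_k = (kernel of ∂_k) / (image of ∂_{k+1}):

  H_0: rank C_0 − rank ∂_1 = 5 − 4 = 1, and the invariant factors of ∂_1 are all 1, so H_0 = Z.
  H_1: rank ker ∂_1 − rank ∂_2 = (10 − 4) − 5 = 1, and the invariant factors of ∂_2 are all 1, so H_1 = Z.
  H_2: rank ker ∂_2 − rank ∂_3 = (5 − 5) − 0 = 0, and there is no ∂_3, so H_2 = 0.

As a check, the Euler characteristic is 5 − 10 + 5 = 0, which agrees with 1 − 1 + 0 = 0.
(K is a triangulation of the Möbius band.)

H_0 = Z,  H_1 = Z,  H_2 = 0.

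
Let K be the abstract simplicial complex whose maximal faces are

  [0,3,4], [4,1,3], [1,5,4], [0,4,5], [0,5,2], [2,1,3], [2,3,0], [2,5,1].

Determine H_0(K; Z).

Order the vertices as 0 < 1 < 2 < 3 < 4 < 5. Listing each simplex with vertices in this order, K has dimension 2 with simplices:

  0-simplices (6): [0], [1], [2], [3], [4], [5]
  1-simplices (12): [0,2], [0,3], [0,4], [0,5], [1,2], [1,3], [1,4], [1,5], [2,3], [2,5], [3,4], [4,5]
  2-simplices (8): [0,2,3], [0,2,5], [0,3,4], [0,4,5], [1,2,3], [1,2,5], [1,3,4], [1,4,5]

Hence C_0 ≅ Z^6, C_1 ≅ Z^12, C_2 ≅ Z^8.

Boundary ∂_1: C_1 → C_0 sends each edge [p,q] (with p < q) to q − p.
As a 6×12 matrix over Z this has rank 5, with invariant factors (1,1,1,1,1).

Boundary ∂_2: C_2 → C_1 sends each 2-simplex [p,q,r] to [q,r] − [p,r] + [p,q]. For instance
  ∂[0,2,3] = [2,3] − [0,3] + [0,2],
  ∂[1,2,3] = [2,3] − [1,3] + [1,2].
The 12×8 boundary matrix has rank 7 and Smith normal form diag(1,1,1,1,1,1,1).

From H_k ≅ ker(∂_k) / im(∂_{k+1}) we obtain:

  H_0: rank C_0 − rank ∂_1 = 6 − 5 = 1, and the invariant factors of ∂_1 are all 1, so H_0 = Z.

H_0 = Z.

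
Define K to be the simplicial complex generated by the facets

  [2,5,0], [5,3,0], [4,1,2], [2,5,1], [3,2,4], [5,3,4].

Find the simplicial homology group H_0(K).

Order the vertices as 0 < 1 < 2 < 3 < 4 < 5. Listing each simplex with vertices in this order, K has dimension 2 with simplices:

  0-simplices (6): [0], [1], [2], [3], [4], [5]
  1-simplices (12): [0,2], [0,3], [0,5], [1,2], [1,4], [1,5], [2,3], [2,4], [2,5], [3,4], [3,5], [4,5]
  2-simplices (6): [0,2,5], [0,3,5], [1,2,4], [1,2,5], [2,3,4], [3,4,5]

giving chain groups C_0 ≅ Z^6, C_1 ≅ Z^12, C_2 ≅ Z^6.

∂_1: C_1 → C_0 sends each edge [p,q] (with p < q) to q − p. For instance
  ∂[2,4] = [4] − [2].
The resulting 6×12 matrix has rank 5, and its Smith normal form has invariant factors (1,1,1,1,1).

∂_2: C_2 → C_1 sends each 2-simplex [p,q,r] to [q,r] − [p,r] + [p,q]. For instance
  ∂[3,4,5] = [4,5] − [3,5] + [3,4],
  ∂[0,2,5] = [2,5] − [0,5] + [0,2].
This gives a 12×6 integer matrix of rank 6; reducing to Smith normal form yields diagonal entries (1,1,1,1,1,1).

From H_k ≅ ker(∂_k) / im(∂_{k+1}) we obtain:

  H_0: rank C_0 − rank ∂_1 = 6 − 5 = 1, and the invariant factors of ∂_1 are all 1, so H_0 = Z.

(K is a triangulation of the cylinder S^1 x I.)

H_0 ≅ Z.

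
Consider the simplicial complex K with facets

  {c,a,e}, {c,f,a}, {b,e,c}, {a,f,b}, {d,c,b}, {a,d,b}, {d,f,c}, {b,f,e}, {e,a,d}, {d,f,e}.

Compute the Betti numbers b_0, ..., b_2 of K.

b_0 = 1, b_1 = 0, b_2 = 0.

We work with the vertex ordering a < b < c < d < e < f. The simplices of K, each written with vertices in increasing order, are:

  0-simplices (6): a, b, c, d, e, f
  1-simplices (15): ab, ac, ad, ae, af, bc, bd, be, bf, cd, ce, cf, de, df, ef
  2-simplices (10): abd, abf, ace, acf, ade, bcd, bce, bef, cdf, def

Hence C_0 ≅ Z^6, C_1 ≅ Z^15, C_2 ≅ Z^10.

Boundary ∂_1: C_1 → C_0 maps an edge to its endpoints' difference, ∂[p,q] = q − p. For instance
  ∂de = e − d.
This gives a 6×15 integer matrix of rank 5; reducing to Smith normal form yields diagonal entries (1,1,1,1,1).

Boundary ∂_2: C_2 → C_1 maps a triangle to the signed sum of its edges. For instance
  ∂def = ef − df + de,
  ∂cdf = df − cf + cd.
The 15×10 boundary matrix has rank 10 and Smith normal form diag(1,1,1,1,1,1,1,1,1,2).

From H_k ≅ ker(∂_k) / im(∂_{k+1}) we obtain:

  H_0: rank C_0 − rank ∂_1 = 6 − 5 = 1, and the invariant factors of ∂_1 are all 1, so H_0 ≅ Z.
  H_1: rank ker ∂_1 − rank ∂_2 = (15 − 5) − 10 = 0, and ∂_2 has invariant factor 2 > 1, so H_1 ≅ Z/2.
  H_2: rank ker ∂_2 − rank ∂_3 = (10 − 10) − 0 = 0, and there is no ∂_3, so H_2 ≅ 0.

Hence the Betti numbers are b_0 = 1, b_1 = 0, b_2 = 0.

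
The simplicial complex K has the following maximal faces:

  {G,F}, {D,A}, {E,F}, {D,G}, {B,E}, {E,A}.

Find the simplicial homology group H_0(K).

H_0 = Z.

K has 6 vertices, 6 edges.
rank ∂_0 = 0, rank ∂_1 = 5 ⇒ b_0 = 6 − 0 − 5 = 1; all invariant factors of ∂_1 are 1 so no torsion. So H_0 ≅ Z.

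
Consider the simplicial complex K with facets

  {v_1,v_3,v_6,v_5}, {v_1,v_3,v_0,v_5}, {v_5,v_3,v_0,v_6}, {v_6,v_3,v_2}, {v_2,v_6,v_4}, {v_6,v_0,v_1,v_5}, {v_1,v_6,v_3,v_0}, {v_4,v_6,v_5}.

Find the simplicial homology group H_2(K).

We work with the vertex ordering v_0 < v_1 < v_2 < v_3 < v_4 < v_5 < v_6. The simplices of K, each written with vertices in increasing order, are:

  0-simplices (7): [v_0], [v_1], [v_2], [v_3], [v_4], [v_5], [v_6]
  1-simplices (15): (15 of them)
  2-simplices (13): (13 of them)
  3-simplices (5): [v_0,v_1,v_3,v_5], [v_0,v_1,v_3,v_6], [v_0,v_1,v_5,v_6], [v_0,v_3,v_5,v_6], [v_1,v_3,v_5,v_6]

so the chain groups are C_0 ≅ Z^7, C_1 ≅ Z^15, C_2 ≅ Z^13, C_3 ≅ Z^5.

∂_1: C_1 → C_0 sends each edge [p,q] (with p < q) to q − p. For instance
  ∂[v_1,v_6] = [v_6] − [v_1].
The resulting 7×15 matrix has rank 6, and its Smith normal form has invariant factors (1,1,1,1,1,1).

The boundary map ∂_2: C_2 → C_1 maps a triangle to the signed sum of its edges. For instance
  ∂[v_0,v_3,v_5] = [v_3,v_5] − [v_0,v_5] + [v_0,v_3],
  ∂[v_0,v_1,v_3] = [v_1,v_3] − [v_0,v_3] + [v_0,v_1].
The 15×13 boundary matrix has rank 9 and Smith normal form diag(1,1,1,1,1,1,1,1,1).

∂_3: C_3 → C_2 sends each 3-simplex σ to the alternating sum Σ_i (−1)^i (σ with its i-th vertex removed). For instance
  ∂[v_0,v_1,v_3,v_5] = [v_1,v_3,v_5] − [v_0,v_3,v_5] + [v_0,v_1,v_5] − [v_0,v_1,v_3],
  ∂[v_0,v_1,v_5,v_6] = [v_1,v_5,v_6] − [v_0,v_5,v_6] + [v_0,v_1,v_6] − [v_0,v_1,v_5].
The resulting 13×5 matrix has rank 4, and its Smith normal form has invariant factors (1,1,1,1).

Reading off H_k = ker ∂_k / im ∂_{k+1}:

  H_2: rank ker ∂_2 − rank ∂_3 = (13 − 9) − 4 = 0, and the invariant factors of ∂_3 are all 1, so H_2 ≅ 0.

H_2 = 0.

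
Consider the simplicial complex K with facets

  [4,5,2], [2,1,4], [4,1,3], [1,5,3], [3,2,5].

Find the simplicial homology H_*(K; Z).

H_0 = Z,  H_1 = Z,  H_2 = 0.

Take the total order 1 < 2 < 3 < 4 < 5 on the vertex set. Then K (dimension 2) consists of the simplices:

  0-simplices (5): [1], [2], [3], [4], [5]
  1-simplices (10): [1,2], [1,3], [1,4], [1,5], [2,3], [2,4], [2,5], [3,4], [3,5], [4,5]
  2-simplices (5): [1,2,4], [1,3,4], [1,3,5], [2,3,5], [2,4,5]

giving chain groups C_0 ≅ Z^5, C_1 ≅ Z^10, C_2 ≅ Z^5.

The boundary map ∂_1: C_1 → C_0 sends each edge [p,q] (with p < q) to q − p. For instance
  ∂[3,5] = [5] − [3].
The 5×10 boundary matrix has rank 4 and Smith normal form diag(1,1,1,1).

∂_2: C_2 → C_1 maps a triangle to the signed sum of its edges. For instance
  ∂[1,3,4] = [3,4] − [1,4] + [1,3],
  ∂[2,4,5] = [4,5] − [2,5] + [2,4].
The 10×5 boundary matrix has rank 5 and Smith normal form diag(1,1,1,1,1).

From H_k ≅ ker(∂_k) / im(∂_{k+1}) we obtain:

  H_0: rank C_0 − rank ∂_1 = 5 − 4 = 1, and the invariant factors of ∂_1 are all 1, so H_0 ≅ Z.
  H_1: rank ker ∂_1 − rank ∂_2 = (10 − 4) − 5 = 1, and the invariant factors of ∂_2 are all 1, so H_1 ≅ Z.
  H_2: rank ker ∂_2 − rank ∂_3 = (5 − 5) − 0 = 0, and there is no ∂_3, so H_2 ≅ 0.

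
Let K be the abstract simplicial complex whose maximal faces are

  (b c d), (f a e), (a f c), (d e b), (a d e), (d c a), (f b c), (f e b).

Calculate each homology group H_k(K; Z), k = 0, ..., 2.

Fix the vertex order a < b < c < d < e < f and write every simplex with vertices in increasing order. Then dim K = 2 and the simplices of K are:

  0-simplices (6): a, b, c, d, e, f
  1-simplices (12): ac, ad, ae, af, bc, bd, be, bf, cd, cf, de, ef
  2-simplices (8): acd, acf, ade, aef, bcd, bcf, bde, bef

Hence C_0 ≅ Z^6, C_1 ≅ Z^12, C_2 ≅ Z^8.

∂_1: C_1 → C_0 maps an edge to its endpoints' difference, ∂[p,q] = q − p. For instance
  ∂af = f − a.
This gives a 6×12 integer matrix of rank 5; reducing to Smith normal form yields diagonal entries (1,1,1,1,1).

The boundary map ∂_2: C_2 → C_1 sends each 2-simplex [p,q,r] to [q,r] − [p,r] + [p,q]. For instance
  ∂aef = ef − af + ae,
  ∂bef = ef − bf + be.
The 12×8 boundary matrix has rank 7 and Smith normal form diag(1,1,1,1,1,1,1).

From H_k ≅ ker(∂_k) / im(∂_{k+1}) we obtain:

  H_0: rank C_0 − rank ∂_1 = 6 − 5 = 1, and the invariant factors of ∂_1 are all 1, so H_0 = Z.
  H_1: rank ker ∂_1 − rank ∂_2 = (12 − 5) − 7 = 0, and the invariant factors of ∂_2 are all 1, so H_1 = 0.
  H_2: rank ker ∂_2 − rank ∂_3 = (8 − 7) − 0 = 1, and there is no ∂_3, so H_2 = Z.

H_0 = Z,  H_1 = 0,  H_2 = Z.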